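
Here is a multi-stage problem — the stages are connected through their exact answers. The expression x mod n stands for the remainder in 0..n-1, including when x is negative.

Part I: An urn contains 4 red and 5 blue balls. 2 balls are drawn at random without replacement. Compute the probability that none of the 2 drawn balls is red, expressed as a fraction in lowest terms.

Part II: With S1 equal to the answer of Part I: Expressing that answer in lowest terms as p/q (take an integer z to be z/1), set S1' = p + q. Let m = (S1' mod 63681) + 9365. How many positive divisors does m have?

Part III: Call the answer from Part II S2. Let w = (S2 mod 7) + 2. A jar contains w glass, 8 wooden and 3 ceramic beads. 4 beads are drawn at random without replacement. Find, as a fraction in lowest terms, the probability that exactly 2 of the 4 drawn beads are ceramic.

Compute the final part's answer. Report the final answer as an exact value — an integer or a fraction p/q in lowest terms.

30/323

Part I: total draws C(9,2) = 36; favorable C(5,2) = 10; P = 5/18; answer 5/18
Part II: S1 = 5/18; threaded value p + q = 23; m = 9388; 9388 = 2^2 * 2347; number of divisors = (2+1) * (1+1) = 6; answer 6
Part III: S2 = 6; w = 8; total draws C(19,4) = 3876; favorable C(3,2)*C(16,2) = 360; P = 30/323; answer 30/323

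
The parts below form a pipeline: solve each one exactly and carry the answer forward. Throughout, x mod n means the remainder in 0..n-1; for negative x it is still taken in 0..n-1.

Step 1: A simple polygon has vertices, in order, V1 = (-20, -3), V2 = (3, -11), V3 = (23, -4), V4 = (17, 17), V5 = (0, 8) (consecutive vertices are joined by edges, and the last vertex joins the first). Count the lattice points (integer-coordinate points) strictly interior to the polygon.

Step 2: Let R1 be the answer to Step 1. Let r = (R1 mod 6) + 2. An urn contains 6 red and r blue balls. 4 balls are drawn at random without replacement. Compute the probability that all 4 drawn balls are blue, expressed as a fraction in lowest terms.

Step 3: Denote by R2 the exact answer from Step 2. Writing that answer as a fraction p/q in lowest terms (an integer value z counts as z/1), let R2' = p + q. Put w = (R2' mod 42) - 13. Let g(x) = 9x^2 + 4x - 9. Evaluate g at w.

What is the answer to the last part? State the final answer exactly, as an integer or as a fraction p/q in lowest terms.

4044

Step 1: cross terms: (-20*-11 - 3*-3)=229, (3*-4 - 23*-11)=241, (23*17 - 17*-4)=459, (17*8 - 0*17)=136, (0*-3 - -20*8)=160; twice the area = |1225| = 1225; area = 1225/2; boundary points = 1 + 1 + 3 + 1 + 1 = 7; strictly interior points = area - boundary/2 + 1 = 610; answer 610
Step 2: R1 = 610; r = 6; total draws C(12,4) = 495; favorable C(6,4) = 15; P = 1/33; answer 1/33
Step 3: R2 = 1/33; threaded value p + q = 34; w = 21; 9*(21)^2 + 4*(21)^1 - 9 = (3969) + (84) + (-9) = 4044; answer 4044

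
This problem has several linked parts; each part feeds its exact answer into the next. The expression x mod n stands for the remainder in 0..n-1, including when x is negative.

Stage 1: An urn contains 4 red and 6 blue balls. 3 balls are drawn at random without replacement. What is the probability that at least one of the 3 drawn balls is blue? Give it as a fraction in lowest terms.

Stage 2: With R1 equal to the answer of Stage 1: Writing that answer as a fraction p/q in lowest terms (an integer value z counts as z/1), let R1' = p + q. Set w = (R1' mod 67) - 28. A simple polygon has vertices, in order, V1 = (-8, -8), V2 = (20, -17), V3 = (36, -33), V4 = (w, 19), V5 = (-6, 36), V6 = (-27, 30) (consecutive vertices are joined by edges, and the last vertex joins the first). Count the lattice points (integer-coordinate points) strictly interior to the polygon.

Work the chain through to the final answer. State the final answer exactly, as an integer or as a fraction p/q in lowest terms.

Stage 1: total draws C(10,3) = 120; complement C(4,3) = 4; favorable 120 - 4 = 116; P = 29/30; answer 29/30
Stage 2: R1 = 29/30; threaded value p + q = 59; w = 31; cross terms: (-8*-17 - 20*-8)=296, (20*-33 - 36*-17)=-48, (36*19 - 31*-33)=1707, (31*36 - -6*19)=1230, (-6*30 - -27*36)=792, (-27*-8 - -8*30)=456; twice the area = |4433| = 4433; area = 4433/2; boundary points = 1 + 16 + 1 + 1 + 3 + 19 = 41; strictly interior points = area - boundary/2 + 1 = 2197; answer 2197

2197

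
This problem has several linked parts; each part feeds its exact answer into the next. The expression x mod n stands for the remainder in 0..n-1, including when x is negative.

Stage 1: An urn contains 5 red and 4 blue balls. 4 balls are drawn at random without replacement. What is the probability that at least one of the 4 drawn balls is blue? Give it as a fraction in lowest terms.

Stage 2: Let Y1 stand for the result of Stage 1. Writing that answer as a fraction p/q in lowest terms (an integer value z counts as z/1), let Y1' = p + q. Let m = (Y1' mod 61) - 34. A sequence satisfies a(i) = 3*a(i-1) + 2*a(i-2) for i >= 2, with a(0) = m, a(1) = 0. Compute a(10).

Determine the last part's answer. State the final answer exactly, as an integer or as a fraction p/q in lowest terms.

Stage 1: total draws C(9,4) = 126; complement C(5,4) = 5; favorable 126 - 5 = 121; P = 121/126; answer 121/126
Stage 2: Y1 = 121/126; threaded value p + q = 247; m = -31; a(2) = 3*(0) + 2*(-31) = -62; iterating: a(2)=-62, a(3)=-186, a(4)=-682, a(5)=-2418, a(6)=-8618, a(7)=-30690, a(8)=-109306, a(9)=-389298, a(10)=-1386506; answer -1386506

-1386506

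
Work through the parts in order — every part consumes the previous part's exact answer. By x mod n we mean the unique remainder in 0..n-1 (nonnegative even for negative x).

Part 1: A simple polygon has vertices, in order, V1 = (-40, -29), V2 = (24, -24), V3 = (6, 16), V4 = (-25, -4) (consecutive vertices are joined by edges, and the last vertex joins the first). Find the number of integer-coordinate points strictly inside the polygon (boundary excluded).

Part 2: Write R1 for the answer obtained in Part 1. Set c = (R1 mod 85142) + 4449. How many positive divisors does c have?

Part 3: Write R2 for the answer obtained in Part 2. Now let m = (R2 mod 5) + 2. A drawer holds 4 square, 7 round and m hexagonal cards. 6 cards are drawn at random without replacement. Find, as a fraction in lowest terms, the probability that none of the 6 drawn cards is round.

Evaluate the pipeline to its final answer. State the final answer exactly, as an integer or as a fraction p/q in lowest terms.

Part 1: cross terms: (-40*-24 - 24*-29)=1656, (24*16 - 6*-24)=528, (6*-4 - -25*16)=376, (-25*-29 - -40*-4)=565; twice the area = |3125| = 3125; area = 3125/2; boundary points = 1 + 2 + 1 + 5 = 9; strictly interior points = area - boundary/2 + 1 = 1559; answer 1559
Part 2: R1 = 1559; c = 6008; 6008 = 2^3 * 751; number of divisors = (3+1) * (1+1) = 8; answer 8
Part 3: R2 = 8; m = 5; total draws C(16,6) = 8008; favorable C(9,6) = 84; P = 3/286; answer 3/286

3/286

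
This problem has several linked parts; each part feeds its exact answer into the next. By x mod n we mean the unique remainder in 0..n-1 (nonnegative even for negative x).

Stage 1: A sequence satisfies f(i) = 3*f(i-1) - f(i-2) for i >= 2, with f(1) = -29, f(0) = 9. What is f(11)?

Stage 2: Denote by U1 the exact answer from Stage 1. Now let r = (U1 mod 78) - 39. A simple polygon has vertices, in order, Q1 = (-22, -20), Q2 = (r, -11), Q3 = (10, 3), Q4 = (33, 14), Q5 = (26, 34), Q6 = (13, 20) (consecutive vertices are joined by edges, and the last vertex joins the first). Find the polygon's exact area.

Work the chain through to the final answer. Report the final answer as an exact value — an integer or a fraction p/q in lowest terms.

Stage 1: f(2) = 3*(-29) - 1*(9) = -96; iterating: f(2)=-96, f(3)=-259, f(4)=-681, f(5)=-1784, f(6)=-4671, f(7)=-12229, f(8)=-32016, f(9)=-83819, f(10)=-219441, f(11)=-574504; answer -574504
Stage 2: U1 = -574504; r = 5; cross terms: (-22*-11 - 5*-20)=342, (5*3 - 10*-11)=125, (10*14 - 33*3)=41, (33*34 - 26*14)=758, (26*20 - 13*34)=78, (13*-20 - -22*20)=180; twice the area = |1524| = 1524; area = 762; answer 762

762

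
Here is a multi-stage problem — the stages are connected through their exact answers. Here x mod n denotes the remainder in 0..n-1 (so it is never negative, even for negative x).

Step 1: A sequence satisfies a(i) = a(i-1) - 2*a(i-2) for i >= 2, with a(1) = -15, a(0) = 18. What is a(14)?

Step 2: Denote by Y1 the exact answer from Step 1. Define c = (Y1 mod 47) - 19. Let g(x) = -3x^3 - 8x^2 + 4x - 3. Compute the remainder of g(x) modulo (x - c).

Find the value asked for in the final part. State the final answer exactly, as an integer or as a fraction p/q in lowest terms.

Step 1: a(2) = 1*(-15) - 2*(18) = -51; iterating: a(2)=-51, a(3)=-21, a(4)=81, a(5)=123, a(6)=-39, a(7)=-285, a(8)=-207, a(9)=363, a(10)=777, a(11)=51, a(12)=-1503, a(13)=-1605, a(14)=1401; answer 1401
Step 2: Y1 = 1401; c = 19; remainder = value at the root: -3*(19)^3 - 8*(19)^2 + 4*(19)^1 - 3 = (-20577) + (-2888) + (76) + (-3) = -23392; answer -23392

-23392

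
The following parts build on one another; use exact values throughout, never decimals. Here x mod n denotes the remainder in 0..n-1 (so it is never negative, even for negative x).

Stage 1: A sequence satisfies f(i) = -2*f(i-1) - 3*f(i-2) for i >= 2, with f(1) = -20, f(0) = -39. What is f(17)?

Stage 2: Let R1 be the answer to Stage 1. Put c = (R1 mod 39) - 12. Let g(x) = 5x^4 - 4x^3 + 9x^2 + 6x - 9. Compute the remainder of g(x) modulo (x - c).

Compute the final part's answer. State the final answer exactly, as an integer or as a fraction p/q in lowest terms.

627523

Stage 1: f(2) = -2*(-20) - 3*(-39) = 157; iterating: f(2)=157, f(3)=-254, f(4)=37, f(5)=688, f(6)=-1487, f(7)=910, f(8)=2641, f(9)=-8012, f(10)=8101, f(11)=7834, f(12)=-39971, f(13)=56440, f(14)=7033, f(15)=-183386, f(16)=345673, f(17)=-141188; answer -141188
Stage 2: R1 = -141188; c = 19; remainder = value at the root: 5*(19)^4 - 4*(19)^3 + 9*(19)^2 + 6*(19)^1 - 9 = (651605) + (-27436) + (3249) + (114) + (-9) = 627523; answer 627523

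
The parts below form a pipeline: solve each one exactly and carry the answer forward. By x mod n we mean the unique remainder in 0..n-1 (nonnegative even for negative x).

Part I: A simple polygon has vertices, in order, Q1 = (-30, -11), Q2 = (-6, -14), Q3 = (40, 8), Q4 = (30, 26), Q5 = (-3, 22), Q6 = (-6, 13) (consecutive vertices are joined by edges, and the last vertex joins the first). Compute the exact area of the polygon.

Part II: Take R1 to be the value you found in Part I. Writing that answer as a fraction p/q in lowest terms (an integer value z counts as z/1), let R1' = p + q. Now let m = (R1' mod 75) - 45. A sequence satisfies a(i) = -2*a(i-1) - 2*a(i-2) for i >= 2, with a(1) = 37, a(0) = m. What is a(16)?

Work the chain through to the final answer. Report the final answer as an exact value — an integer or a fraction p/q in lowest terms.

Part I: cross terms: (-30*-14 - -6*-11)=354, (-6*8 - 40*-14)=512, (40*26 - 30*8)=800, (30*22 - -3*26)=738, (-3*13 - -6*22)=93, (-6*-11 - -30*13)=456; twice the area = |2953| = 2953; area = 2953/2; answer 2953/2
Part II: R1 = 2953/2; threaded value p + q = 2955; m = -15; a(2) = -2*(37) - 2*(-15) = -44; iterating: a(2)=-44, a(3)=14, a(4)=60, a(5)=-148, a(6)=176, a(7)=-56, a(8)=-240, a(9)=592, a(10)=-704, a(11)=224, a(12)=960, a(13)=-2368, a(14)=2816, a(15)=-896, a(16)=-3840; answer -3840

-3840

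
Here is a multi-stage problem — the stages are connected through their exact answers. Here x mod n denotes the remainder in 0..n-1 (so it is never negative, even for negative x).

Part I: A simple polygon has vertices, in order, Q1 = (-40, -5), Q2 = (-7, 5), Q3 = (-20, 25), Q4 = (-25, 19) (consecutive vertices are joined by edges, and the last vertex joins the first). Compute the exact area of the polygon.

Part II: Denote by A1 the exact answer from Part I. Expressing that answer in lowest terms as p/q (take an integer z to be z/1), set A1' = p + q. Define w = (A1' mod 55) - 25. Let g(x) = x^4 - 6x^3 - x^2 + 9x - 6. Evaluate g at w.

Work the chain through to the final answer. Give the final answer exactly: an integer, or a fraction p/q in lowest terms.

Part I: cross terms: (-40*5 - -7*-5)=-235, (-7*25 - -20*5)=-75, (-20*19 - -25*25)=245, (-25*-5 - -40*19)=885; twice the area = |820| = 820; area = 410; answer 410
Part II: A1 = 410; threaded value p + q = 411; w = 1; 1*(1)^4 - 6*(1)^3 - 1*(1)^2 + 9*(1)^1 - 6 = (1) + (-6) + (-1) + (9) + (-6) = -3; answer -3

-3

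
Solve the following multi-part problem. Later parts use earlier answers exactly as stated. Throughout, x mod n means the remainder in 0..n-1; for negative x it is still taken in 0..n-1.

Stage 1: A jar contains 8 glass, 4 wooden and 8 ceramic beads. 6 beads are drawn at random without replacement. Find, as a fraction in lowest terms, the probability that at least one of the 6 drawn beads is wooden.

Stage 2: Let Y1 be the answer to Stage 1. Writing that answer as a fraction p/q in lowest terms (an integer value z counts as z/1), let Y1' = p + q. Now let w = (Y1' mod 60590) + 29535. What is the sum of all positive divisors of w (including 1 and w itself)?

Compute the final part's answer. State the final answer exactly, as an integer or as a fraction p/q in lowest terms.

Stage 1: total draws C(20,6) = 38760; complement C(16,6) = 8008; favorable 38760 - 8008 = 30752; P = 3844/4845; answer 3844/4845
Stage 2: Y1 = 3844/4845; threaded value p + q = 8689; w = 38224; 38224 = 2^4 * 2389; sigma = (1 + 2 + 4 + 8 + 16) * (1 + 2389) = 31 * 2390 = 74090; answer 74090

74090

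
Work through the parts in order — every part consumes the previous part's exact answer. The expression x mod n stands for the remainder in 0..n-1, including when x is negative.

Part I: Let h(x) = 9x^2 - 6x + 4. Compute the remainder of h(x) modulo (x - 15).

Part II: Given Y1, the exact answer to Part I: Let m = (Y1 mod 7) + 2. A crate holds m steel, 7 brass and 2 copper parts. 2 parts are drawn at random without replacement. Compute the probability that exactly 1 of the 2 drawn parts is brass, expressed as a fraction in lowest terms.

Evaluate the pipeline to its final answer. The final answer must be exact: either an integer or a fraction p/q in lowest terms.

Part I: remainder = value at the root: 9*(15)^2 - 6*(15)^1 + 4 = (2025) + (-90) + (4) = 1939; answer 1939
Part II: Y1 = 1939; m = 2; total draws C(11,2) = 55; favorable C(7,1)*C(4,1) = 28; P = 28/55; answer 28/55

28/55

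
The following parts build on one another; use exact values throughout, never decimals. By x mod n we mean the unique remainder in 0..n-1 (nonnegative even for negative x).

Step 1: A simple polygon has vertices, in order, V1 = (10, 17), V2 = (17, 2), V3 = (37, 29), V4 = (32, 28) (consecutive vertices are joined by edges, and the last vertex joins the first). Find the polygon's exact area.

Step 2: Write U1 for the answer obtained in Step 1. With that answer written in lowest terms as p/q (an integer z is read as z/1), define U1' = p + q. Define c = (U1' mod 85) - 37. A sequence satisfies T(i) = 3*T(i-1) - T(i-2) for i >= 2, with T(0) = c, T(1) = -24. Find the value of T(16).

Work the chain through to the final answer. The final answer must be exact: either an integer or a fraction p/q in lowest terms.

-27318216

Step 1: cross terms: (10*2 - 17*17)=-269, (17*29 - 37*2)=419, (37*28 - 32*29)=108, (32*17 - 10*28)=264; twice the area = |522| = 522; area = 261; answer 261
Step 2: U1 = 261; threaded value p + q = 262; c = -30; T(2) = 3*(-24) - 1*(-30) = -42; iterating: T(2)=-42, T(3)=-102, T(4)=-264, T(5)=-690, T(6)=-1806, T(7)=-4728, T(8)=-12378, T(9)=-32406, T(10)=-84840, T(11)=-222114, T(12)=-581502, T(13)=-1522392, T(14)=-3985674, T(15)=-10434630, T(16)=-27318216; answer -27318216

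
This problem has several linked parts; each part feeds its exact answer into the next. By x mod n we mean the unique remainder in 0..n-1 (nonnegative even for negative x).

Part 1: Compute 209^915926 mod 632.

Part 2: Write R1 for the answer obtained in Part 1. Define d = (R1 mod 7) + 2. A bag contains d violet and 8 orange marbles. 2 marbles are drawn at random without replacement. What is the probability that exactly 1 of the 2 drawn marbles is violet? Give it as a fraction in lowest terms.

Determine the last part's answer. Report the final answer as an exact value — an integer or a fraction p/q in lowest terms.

Part 1: squarings mod 632: 209^1=209, 209^2=73, 209^4=273, 209^8=585, 209^16=313, 209^32=9, 209^64=81, 209^128=241, 209^256=569, 209^512=177, 209^1024=361, 209^2048=129, 209^4096=209, 209^8192=73, 209^16384=273, 209^32768=585, 209^65536=313, 209^131072=9, 209^262144=81, 209^524288=241; 209^915926 = 209^2 * 209^4 * 209^16 * 209^64 * 209^128 * 209^256 * 209^2048 * 209^4096 * 209^8192 * 209^16384 * 209^32768 * 209^65536 * 209^262144 * 209^524288 = 241 (mod 632); answer 241
Part 2: R1 = 241; d = 5; total draws C(13,2) = 78; favorable C(5,1)*C(8,1) = 40; P = 20/39; answer 20/39

20/39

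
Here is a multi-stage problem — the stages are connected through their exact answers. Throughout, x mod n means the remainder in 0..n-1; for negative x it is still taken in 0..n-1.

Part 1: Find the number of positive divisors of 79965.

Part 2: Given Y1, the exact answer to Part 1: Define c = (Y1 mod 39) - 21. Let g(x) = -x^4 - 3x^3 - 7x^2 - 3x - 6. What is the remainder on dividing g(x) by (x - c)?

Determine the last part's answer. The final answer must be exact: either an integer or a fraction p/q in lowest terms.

Part 1: 79965 = 3^2 * 5 * 1777; number of divisors = (2+1) * (1+1) * (1+1) = 12; answer 12
Part 2: Y1 = 12; c = -9; remainder = value at the root: -1*(-9)^4 - 3*(-9)^3 - 7*(-9)^2 - 3*(-9)^1 - 6 = (-6561) + (2187) + (-567) + (27) + (-6) = -4920; answer -4920

-4920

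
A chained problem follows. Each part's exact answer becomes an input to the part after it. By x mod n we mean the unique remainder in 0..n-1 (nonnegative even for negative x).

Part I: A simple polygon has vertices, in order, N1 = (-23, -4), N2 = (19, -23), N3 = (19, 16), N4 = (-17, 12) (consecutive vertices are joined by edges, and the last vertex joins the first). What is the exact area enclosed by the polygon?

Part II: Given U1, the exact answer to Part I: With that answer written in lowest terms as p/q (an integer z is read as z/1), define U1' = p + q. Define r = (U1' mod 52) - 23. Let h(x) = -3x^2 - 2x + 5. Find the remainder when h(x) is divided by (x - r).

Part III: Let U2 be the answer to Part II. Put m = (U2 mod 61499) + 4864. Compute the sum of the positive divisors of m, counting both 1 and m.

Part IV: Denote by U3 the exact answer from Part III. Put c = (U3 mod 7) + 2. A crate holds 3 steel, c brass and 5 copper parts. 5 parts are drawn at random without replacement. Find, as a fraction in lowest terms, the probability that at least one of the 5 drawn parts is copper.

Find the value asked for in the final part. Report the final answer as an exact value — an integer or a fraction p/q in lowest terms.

Part I: cross terms: (-23*-23 - 19*-4)=605, (19*16 - 19*-23)=741, (19*12 - -17*16)=500, (-17*-4 - -23*12)=344; twice the area = |2190| = 2190; area = 1095; answer 1095
Part II: U1 = 1095; threaded value p + q = 1096; r = -19; remainder = value at the root: -3*(-19)^2 - 2*(-19)^1 + 5 = (-1083) + (38) + (5) = -1040; answer -1040
Part III: U2 = -1040; m = 65323; 65323 is prime, so its only divisors are 1 and 65323; sigma = 1 + 65323 = 65324; answer 65324
Part IV: U3 = 65324; c = 2; total draws C(10,5) = 252; complement C(5,5) = 1; favorable 252 - 1 = 251; P = 251/252; answer 251/252

251/252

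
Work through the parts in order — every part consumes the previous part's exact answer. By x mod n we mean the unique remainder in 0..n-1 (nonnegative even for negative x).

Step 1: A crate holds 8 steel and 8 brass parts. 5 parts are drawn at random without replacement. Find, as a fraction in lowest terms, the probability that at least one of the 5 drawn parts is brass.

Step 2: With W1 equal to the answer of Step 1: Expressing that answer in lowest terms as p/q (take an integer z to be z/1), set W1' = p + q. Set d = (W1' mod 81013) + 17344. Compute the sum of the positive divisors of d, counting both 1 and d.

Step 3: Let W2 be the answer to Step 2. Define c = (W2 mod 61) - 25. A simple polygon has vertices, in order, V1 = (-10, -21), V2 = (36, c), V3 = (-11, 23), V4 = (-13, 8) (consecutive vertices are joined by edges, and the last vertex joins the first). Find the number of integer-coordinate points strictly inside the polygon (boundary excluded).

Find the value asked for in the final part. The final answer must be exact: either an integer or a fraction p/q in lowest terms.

1089

Step 1: total draws C(16,5) = 4368; complement C(8,5) = 56; favorable 4368 - 56 = 4312; P = 77/78; answer 77/78
Step 2: W1 = 77/78; threaded value p + q = 155; d = 17499; 17499 = 3 * 19 * 307; sigma = (1 + 3) * (1 + 19) * (1 + 307) = 4 * 20 * 308 = 24640; answer 24640
Step 3: W2 = 24640; c = 32; cross terms: (-10*32 - 36*-21)=436, (36*23 - -11*32)=1180, (-11*8 - -13*23)=211, (-13*-21 - -10*8)=353; twice the area = |2180| = 2180; area = 1090; boundary points = 1 + 1 + 1 + 1 = 4; strictly interior points = area - boundary/2 + 1 = 1089; answer 1089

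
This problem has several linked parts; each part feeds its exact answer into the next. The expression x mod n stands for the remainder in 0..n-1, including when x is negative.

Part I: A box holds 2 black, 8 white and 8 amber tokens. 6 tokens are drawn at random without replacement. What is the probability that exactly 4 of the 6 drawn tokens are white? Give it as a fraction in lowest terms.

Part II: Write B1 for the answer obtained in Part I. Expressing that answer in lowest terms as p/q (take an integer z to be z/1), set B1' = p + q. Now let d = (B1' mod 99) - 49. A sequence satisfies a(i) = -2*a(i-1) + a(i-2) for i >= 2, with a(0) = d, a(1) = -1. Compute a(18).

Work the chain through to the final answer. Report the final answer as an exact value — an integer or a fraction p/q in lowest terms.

Part I: total draws C(18,6) = 18564; favorable C(8,4)*C(10,2) = 3150; P = 75/442; answer 75/442
Part II: B1 = 75/442; threaded value p + q = 517; d = -27; a(2) = -2*(-1) + 1*(-27) = -25; iterating: a(2)=-25, a(3)=49, a(4)=-123, a(5)=295, a(6)=-713, a(7)=1721, a(8)=-4155, a(9)=10031, a(10)=-24217, a(11)=58465, a(12)=-141147, a(13)=340759, a(14)=-822665, a(15)=1986089, a(16)=-4794843, a(17)=11575775, a(18)=-27946393; answer -27946393

-27946393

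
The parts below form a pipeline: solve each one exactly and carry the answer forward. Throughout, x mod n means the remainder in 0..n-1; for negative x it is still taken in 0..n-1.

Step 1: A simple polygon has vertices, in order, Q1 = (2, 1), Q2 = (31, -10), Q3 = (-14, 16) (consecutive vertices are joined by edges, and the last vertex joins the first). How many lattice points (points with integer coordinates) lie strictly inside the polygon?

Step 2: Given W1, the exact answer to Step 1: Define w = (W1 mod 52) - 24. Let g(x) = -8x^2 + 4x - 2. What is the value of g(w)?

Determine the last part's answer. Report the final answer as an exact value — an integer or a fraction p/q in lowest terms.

Step 1: cross terms: (2*-10 - 31*1)=-51, (31*16 - -14*-10)=356, (-14*1 - 2*16)=-46; twice the area = |259| = 259; area = 259/2; boundary points = 1 + 1 + 1 = 3; strictly interior points = area - boundary/2 + 1 = 129; answer 129
Step 2: W1 = 129; w = 1; -8*(1)^2 + 4*(1)^1 - 2 = (-8) + (4) + (-2) = -6; answer -6

-6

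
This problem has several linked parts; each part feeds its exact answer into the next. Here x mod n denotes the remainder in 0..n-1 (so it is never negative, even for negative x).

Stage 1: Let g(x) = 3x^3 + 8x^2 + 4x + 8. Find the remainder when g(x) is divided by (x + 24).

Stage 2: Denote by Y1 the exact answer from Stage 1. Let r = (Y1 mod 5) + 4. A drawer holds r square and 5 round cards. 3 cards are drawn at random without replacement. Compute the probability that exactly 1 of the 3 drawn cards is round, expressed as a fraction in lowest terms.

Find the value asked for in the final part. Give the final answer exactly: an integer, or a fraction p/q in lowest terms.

Stage 1: remainder = value at the root: 3*(-24)^3 + 8*(-24)^2 + 4*(-24)^1 + 8 = (-41472) + (4608) + (-96) + (8) = -36952; answer -36952
Stage 2: Y1 = -36952; r = 7; total draws C(12,3) = 220; favorable C(5,1)*C(7,2) = 105; P = 21/44; answer 21/44

21/44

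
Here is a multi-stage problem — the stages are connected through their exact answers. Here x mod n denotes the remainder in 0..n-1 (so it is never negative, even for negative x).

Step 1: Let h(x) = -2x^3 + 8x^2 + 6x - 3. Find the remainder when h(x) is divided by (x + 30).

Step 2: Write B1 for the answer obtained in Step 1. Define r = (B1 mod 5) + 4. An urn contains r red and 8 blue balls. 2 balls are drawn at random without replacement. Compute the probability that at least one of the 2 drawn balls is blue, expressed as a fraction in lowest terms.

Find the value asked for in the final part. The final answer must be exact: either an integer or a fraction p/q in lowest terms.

76/91

Step 1: remainder = value at the root: -2*(-30)^3 + 8*(-30)^2 + 6*(-30)^1 - 3 = (54000) + (7200) + (-180) + (-3) = 61017; answer 61017
Step 2: B1 = 61017; r = 6; total draws C(14,2) = 91; complement C(6,2) = 15; favorable 91 - 15 = 76; P = 76/91; answer 76/91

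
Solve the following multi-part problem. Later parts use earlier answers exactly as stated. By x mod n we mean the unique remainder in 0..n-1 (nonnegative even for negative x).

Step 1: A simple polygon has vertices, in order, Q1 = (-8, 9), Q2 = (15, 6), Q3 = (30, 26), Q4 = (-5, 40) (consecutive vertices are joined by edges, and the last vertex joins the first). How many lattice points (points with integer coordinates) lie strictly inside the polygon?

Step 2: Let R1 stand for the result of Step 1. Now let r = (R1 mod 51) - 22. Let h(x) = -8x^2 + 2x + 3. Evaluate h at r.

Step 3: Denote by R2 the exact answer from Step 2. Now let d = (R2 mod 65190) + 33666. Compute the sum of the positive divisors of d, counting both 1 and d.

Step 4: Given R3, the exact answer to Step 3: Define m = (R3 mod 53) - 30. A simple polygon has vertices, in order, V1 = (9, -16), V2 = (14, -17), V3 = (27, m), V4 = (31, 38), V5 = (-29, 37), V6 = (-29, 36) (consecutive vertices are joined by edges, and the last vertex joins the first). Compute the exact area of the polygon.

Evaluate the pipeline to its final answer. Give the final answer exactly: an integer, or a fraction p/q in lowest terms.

3855/2

Step 1: cross terms: (-8*6 - 15*9)=-183, (15*26 - 30*6)=210, (30*40 - -5*26)=1330, (-5*9 - -8*40)=275; twice the area = |1632| = 1632; area = 816; boundary points = 1 + 5 + 7 + 1 = 14; strictly interior points = area - boundary/2 + 1 = 810; answer 810
Step 2: R1 = 810; r = 23; -8*(23)^2 + 2*(23)^1 + 3 = (-4232) + (46) + (3) = -4183; answer -4183
Step 3: R2 = -4183; d = 94673; 94673 = 17 * 5569; sigma = (1 + 17) * (1 + 5569) = 18 * 5570 = 100260; answer 100260
Step 4: R3 = 100260; m = 7; cross terms: (9*-17 - 14*-16)=71, (14*7 - 27*-17)=557, (27*38 - 31*7)=809, (31*37 - -29*38)=2249, (-29*36 - -29*37)=29, (-29*-16 - 9*36)=140; twice the area = |3855| = 3855; area = 3855/2; answer 3855/2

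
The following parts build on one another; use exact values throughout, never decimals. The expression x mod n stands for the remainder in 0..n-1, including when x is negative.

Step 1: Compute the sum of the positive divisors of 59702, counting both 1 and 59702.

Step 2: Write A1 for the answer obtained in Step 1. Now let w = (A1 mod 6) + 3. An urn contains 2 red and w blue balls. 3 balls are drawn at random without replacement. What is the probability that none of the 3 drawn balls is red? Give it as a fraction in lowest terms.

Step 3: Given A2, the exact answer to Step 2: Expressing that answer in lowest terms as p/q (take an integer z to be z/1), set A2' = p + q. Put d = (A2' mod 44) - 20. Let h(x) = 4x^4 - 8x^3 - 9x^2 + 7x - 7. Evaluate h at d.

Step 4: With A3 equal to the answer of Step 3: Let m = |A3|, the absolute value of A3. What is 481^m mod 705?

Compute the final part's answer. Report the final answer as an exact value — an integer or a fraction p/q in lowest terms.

Step 1: 59702 = 2 * 29851; sigma = (1 + 2) * (1 + 29851) = 3 * 29852 = 89556; answer 89556
Step 2: A1 = 89556; w = 3; total draws C(5,3) = 10; favorable C(3,3) = 1; P = 1/10; answer 1/10
Step 3: A2 = 1/10; threaded value p + q = 11; d = -9; 4*(-9)^4 - 8*(-9)^3 - 9*(-9)^2 + 7*(-9)^1 - 7 = (26244) + (5832) + (-729) + (-63) + (-7) = 31277; answer 31277
Step 4: A3 = 31277; m = 31277; squarings mod 705: 481^1=481, 481^2=121, 481^4=541, 481^8=106, 481^16=661, 481^32=526, 481^64=316, 481^128=451, 481^256=361, 481^512=601, 481^1024=241, 481^2048=271, 481^4096=121, 481^8192=541, 481^16384=106; 481^31277 = 481^1 * 481^4 * 481^8 * 481^32 * 481^512 * 481^2048 * 481^4096 * 481^8192 * 481^16384 = 586 (mod 705); answer 586

586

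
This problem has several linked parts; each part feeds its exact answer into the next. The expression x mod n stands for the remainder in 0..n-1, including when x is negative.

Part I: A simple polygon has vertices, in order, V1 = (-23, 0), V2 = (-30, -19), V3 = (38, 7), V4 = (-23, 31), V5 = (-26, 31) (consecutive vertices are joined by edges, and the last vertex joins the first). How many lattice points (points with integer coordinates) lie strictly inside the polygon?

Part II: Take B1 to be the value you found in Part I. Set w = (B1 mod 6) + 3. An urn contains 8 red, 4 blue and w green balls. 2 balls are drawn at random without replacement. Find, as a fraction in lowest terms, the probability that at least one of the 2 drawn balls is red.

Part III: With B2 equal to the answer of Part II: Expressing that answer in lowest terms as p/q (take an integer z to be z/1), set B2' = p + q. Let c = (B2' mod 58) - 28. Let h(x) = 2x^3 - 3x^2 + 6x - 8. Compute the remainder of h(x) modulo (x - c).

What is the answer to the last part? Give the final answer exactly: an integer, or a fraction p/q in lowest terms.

-41723

Part I: cross terms: (-23*-19 - -30*0)=437, (-30*7 - 38*-19)=512, (38*31 - -23*7)=1339, (-23*31 - -26*31)=93, (-26*0 - -23*31)=713; twice the area = |3094| = 3094; area = 1547; boundary points = 1 + 2 + 1 + 3 + 1 = 8; strictly interior points = area - boundary/2 + 1 = 1544; answer 1544
Part II: B1 = 1544; w = 5; total draws C(17,2) = 136; complement C(9,2) = 36; favorable 136 - 36 = 100; P = 25/34; answer 25/34
Part III: B2 = 25/34; threaded value p + q = 59; c = -27; remainder = value at the root: 2*(-27)^3 - 3*(-27)^2 + 6*(-27)^1 - 8 = (-39366) + (-2187) + (-162) + (-8) = -41723; answer -41723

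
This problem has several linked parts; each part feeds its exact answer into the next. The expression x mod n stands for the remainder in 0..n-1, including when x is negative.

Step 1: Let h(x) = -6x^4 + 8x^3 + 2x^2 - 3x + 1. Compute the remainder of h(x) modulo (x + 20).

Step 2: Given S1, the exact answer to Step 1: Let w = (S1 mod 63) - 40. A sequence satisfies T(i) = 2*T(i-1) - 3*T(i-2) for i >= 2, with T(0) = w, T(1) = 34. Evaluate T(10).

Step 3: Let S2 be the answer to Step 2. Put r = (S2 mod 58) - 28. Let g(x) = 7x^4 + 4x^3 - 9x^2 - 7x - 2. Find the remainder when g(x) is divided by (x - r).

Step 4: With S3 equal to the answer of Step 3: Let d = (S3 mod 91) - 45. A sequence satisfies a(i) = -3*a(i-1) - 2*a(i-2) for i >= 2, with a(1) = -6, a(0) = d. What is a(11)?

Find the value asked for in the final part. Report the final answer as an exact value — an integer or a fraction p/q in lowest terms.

63420

Step 1: remainder = value at the root: -6*(-20)^4 + 8*(-20)^3 + 2*(-20)^2 - 3*(-20)^1 + 1 = (-960000) + (-64000) + (800) + (60) + (1) = -1023139; answer -1023139
Step 2: S1 = -1023139; w = 4; T(2) = 2*(34) - 3*(4) = 56; iterating: T(2)=56, T(3)=10, T(4)=-148, T(5)=-326, T(6)=-208, T(7)=562, T(8)=1748, T(9)=1810, T(10)=-1624; answer -1624
Step 3: S2 = -1624; r = -28; remainder = value at the root: 7*(-28)^4 + 4*(-28)^3 - 9*(-28)^2 - 7*(-28)^1 - 2 = (4302592) + (-87808) + (-7056) + (196) + (-2) = 4207922; answer 4207922
Step 4: S3 = 4207922; d = 37; a(2) = -3*(-6) - 2*(37) = -56; iterating: a(2)=-56, a(3)=180, a(4)=-428, a(5)=924, a(6)=-1916, a(7)=3900, a(8)=-7868, a(9)=15804, a(10)=-31676, a(11)=63420; answer 63420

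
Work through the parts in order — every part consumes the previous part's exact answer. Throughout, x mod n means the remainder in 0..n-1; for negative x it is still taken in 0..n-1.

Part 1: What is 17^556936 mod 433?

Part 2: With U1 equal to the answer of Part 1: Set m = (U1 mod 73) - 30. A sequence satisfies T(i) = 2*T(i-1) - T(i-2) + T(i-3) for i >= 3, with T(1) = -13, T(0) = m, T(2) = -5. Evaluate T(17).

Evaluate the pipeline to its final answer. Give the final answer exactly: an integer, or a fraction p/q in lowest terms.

Part 1: squarings mod 433: 17^1=17, 17^2=289, 17^4=385, 17^8=139, 17^16=269, 17^32=50, 17^64=335, 17^128=78, 17^256=22, 17^512=51, 17^1024=3, 17^2048=9, 17^4096=81, 17^8192=66, 17^16384=26, 17^32768=243, 17^65536=161, 17^131072=374, 17^262144=17, 17^524288=289; 17^556936 = 17^8 * 17^128 * 17^256 * 17^512 * 17^1024 * 17^2048 * 17^4096 * 17^8192 * 17^16384 * 17^524288 = 161 (mod 433); answer 161
Part 2: U1 = 161; m = -15; T(3) = 2*(-5) - 1*(-13) + 1*(-15) = -12; iterating: T(3)=-12, T(4)=-32, T(5)=-57, T(6)=-94, T(7)=-163, T(8)=-289, T(9)=-509, T(10)=-892, T(11)=-1564, T(12)=-2745, T(13)=-4818, T(14)=-8455, T(15)=-14837, T(16)=-26037, T(17)=-45692; answer -45692

-45692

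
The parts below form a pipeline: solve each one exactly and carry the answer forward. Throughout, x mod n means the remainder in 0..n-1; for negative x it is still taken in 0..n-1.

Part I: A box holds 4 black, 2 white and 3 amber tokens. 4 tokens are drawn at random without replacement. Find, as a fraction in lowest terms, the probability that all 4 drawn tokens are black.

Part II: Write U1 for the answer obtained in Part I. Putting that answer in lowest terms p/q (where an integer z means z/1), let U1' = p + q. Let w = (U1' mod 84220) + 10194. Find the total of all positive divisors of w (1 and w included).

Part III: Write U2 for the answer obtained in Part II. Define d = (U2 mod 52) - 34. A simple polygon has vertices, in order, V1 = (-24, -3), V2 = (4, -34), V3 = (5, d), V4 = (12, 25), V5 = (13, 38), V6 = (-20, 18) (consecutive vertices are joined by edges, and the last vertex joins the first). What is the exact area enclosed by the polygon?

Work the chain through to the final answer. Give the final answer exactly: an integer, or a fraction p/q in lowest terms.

1402

Part I: total draws C(9,4) = 126; favorable C(4,4) = 1; P = 1/126; answer 1/126
Part II: U1 = 1/126; threaded value p + q = 127; w = 10321; 10321 is prime, so its only divisors are 1 and 10321; sigma = 1 + 10321 = 10322; answer 10322
Part III: U2 = 10322; d = -8; cross terms: (-24*-34 - 4*-3)=828, (4*-8 - 5*-34)=138, (5*25 - 12*-8)=221, (12*38 - 13*25)=131, (13*18 - -20*38)=994, (-20*-3 - -24*18)=492; twice the area = |2804| = 2804; area = 1402; answer 1402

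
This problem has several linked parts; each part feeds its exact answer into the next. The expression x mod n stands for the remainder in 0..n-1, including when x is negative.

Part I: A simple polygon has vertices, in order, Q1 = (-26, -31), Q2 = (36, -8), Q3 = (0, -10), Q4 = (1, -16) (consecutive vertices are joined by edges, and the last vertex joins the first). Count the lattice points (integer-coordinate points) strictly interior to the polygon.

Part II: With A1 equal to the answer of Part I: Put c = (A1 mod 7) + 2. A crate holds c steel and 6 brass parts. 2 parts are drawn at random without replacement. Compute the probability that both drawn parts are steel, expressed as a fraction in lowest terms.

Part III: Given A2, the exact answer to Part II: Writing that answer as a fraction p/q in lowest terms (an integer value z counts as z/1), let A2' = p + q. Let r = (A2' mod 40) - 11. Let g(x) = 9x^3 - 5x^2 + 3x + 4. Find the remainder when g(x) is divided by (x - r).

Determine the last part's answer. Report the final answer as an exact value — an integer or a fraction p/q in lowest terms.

Part I: cross terms: (-26*-8 - 36*-31)=1324, (36*-10 - 0*-8)=-360, (0*-16 - 1*-10)=10, (1*-31 - -26*-16)=-447; twice the area = |527| = 527; area = 527/2; boundary points = 1 + 2 + 1 + 3 = 7; strictly interior points = area - boundary/2 + 1 = 261; answer 261
Part II: A1 = 261; c = 4; total draws C(10,2) = 45; favorable C(4,2) = 6; P = 2/15; answer 2/15
Part III: A2 = 2/15; threaded value p + q = 17; r = 6; remainder = value at the root: 9*(6)^3 - 5*(6)^2 + 3*(6)^1 + 4 = (1944) + (-180) + (18) + (4) = 1786; answer 1786

1786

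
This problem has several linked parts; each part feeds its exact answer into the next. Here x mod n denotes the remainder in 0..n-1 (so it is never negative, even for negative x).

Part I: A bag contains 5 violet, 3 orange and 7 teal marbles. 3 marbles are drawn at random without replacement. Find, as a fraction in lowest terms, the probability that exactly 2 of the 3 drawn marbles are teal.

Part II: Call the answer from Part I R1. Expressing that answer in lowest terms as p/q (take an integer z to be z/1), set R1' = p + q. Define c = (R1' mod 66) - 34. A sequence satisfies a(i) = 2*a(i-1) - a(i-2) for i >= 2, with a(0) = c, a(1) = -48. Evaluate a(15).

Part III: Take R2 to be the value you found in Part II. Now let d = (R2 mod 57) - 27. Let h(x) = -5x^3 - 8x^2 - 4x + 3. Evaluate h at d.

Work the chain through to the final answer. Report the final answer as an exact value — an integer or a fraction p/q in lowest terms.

Part I: total draws C(15,3) = 455; favorable C(7,2)*C(8,1) = 168; P = 24/65; answer 24/65
Part II: R1 = 24/65; threaded value p + q = 89; c = -11; a(2) = 2*(-48) - 1*(-11) = -85; iterating: a(2)=-85, a(3)=-122, a(4)=-159, a(5)=-196, a(6)=-233, a(7)=-270, a(8)=-307, a(9)=-344, a(10)=-381, a(11)=-418, a(12)=-455, a(13)=-492, a(14)=-529, a(15)=-566; answer -566
Part III: R2 = -566; d = -23; -5*(-23)^3 - 8*(-23)^2 - 4*(-23)^1 + 3 = (60835) + (-4232) + (92) + (3) = 56698; answer 56698

56698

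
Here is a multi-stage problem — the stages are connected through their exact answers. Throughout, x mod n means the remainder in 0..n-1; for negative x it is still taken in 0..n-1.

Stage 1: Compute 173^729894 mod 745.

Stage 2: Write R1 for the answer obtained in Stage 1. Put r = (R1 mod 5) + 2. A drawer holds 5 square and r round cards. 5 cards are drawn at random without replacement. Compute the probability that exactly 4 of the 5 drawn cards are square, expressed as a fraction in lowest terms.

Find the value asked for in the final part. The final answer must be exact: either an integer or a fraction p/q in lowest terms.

Stage 1: squarings mod 745: 173^1=173, 173^2=129, 173^4=251, 173^8=421, 173^16=676, 173^32=291, 173^64=496, 173^128=166, 173^256=736, 173^512=81, 173^1024=601, 173^2048=621, 173^4096=476, 173^8192=96, 173^16384=276, 173^32768=186, 173^65536=326, 173^131072=486, 173^262144=31, 173^524288=216; 173^729894 = 173^2 * 173^4 * 173^32 * 173^256 * 173^512 * 173^8192 * 173^65536 * 173^131072 * 173^524288 = 589 (mod 745); answer 589
Stage 2: R1 = 589; r = 6; total draws C(11,5) = 462; favorable C(5,4)*C(6,1) = 30; P = 5/77; answer 5/77

5/77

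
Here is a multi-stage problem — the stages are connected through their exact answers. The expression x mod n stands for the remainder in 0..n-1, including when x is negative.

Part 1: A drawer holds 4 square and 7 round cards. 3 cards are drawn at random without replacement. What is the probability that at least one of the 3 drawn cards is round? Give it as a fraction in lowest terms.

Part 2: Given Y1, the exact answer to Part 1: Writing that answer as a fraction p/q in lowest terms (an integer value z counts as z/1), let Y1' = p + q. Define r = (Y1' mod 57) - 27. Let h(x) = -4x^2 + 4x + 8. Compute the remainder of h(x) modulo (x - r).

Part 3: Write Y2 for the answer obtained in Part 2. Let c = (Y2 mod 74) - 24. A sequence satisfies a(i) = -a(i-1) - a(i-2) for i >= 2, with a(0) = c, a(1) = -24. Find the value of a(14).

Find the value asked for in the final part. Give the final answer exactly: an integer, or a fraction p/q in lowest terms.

28

Part 1: total draws C(11,3) = 165; complement C(4,3) = 4; favorable 165 - 4 = 161; P = 161/165; answer 161/165
Part 2: Y1 = 161/165; threaded value p + q = 326; r = 14; remainder = value at the root: -4*(14)^2 + 4*(14)^1 + 8 = (-784) + (56) + (8) = -720; answer -720
Part 3: Y2 = -720; c = -4; a(2) = -1*(-24) - 1*(-4) = 28; iterating: a(2)=28, a(3)=-4, a(4)=-24, a(5)=28, a(6)=-4, a(7)=-24, a(8)=28, a(9)=-4, a(10)=-24, a(11)=28, a(12)=-4, a(13)=-24, a(14)=28; answer 28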